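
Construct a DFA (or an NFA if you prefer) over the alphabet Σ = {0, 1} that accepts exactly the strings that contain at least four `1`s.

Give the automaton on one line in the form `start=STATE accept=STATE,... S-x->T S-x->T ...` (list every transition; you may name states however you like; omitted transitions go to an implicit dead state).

start=q0 accept=q4,q5 q0-0->q0 q0-1->q1 q1-0->q1 q1-1->q2 q2-0->q2 q2-1->q3 q3-0->q3 q3-1->q4 q4-0->q4 q4-1->q5 q5-0->q5 q5-1->q5

Only the number of `1`s matters, and only up to 5. Make a chain q0 → q1 → q2 → q3 → q4 → q5 advanced by each `1` (with q5 absorbing); every other symbol self-loops. The accepting set is {q4, q5}.
With 6 states:
        0   1  
>  q0   q0  q1 
   q1   q1  q2 
   q2   q2  q3 
   q3   q3  q4 
 * q4   q4  q5 
 * q5   q5  q5 
(> = start, * = accepting)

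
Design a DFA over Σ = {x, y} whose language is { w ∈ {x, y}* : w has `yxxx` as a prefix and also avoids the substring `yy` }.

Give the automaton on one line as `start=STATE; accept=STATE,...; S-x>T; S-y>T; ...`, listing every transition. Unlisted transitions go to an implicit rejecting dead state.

start=S0; accept=S5,S6; S0-x>S1; S0-y>S2; S1-x>S1; S1-y>S1; S2-x>S3; S2-y>S1; S3-x>S4; S3-y>S1; S4-x>S5; S4-y>S1; S5-x>S5; S5-y>S6; S6-x>S5; S6-y>S1

Handle the two conditions separately and then intersect. One (6 states) tracks whether the input so far still matches the prefix `yxxx`; the other (3 states) tracks partial matches of the forbidden pattern `yy`. Each combined state is a pair, one component from each; accept when both components accept. After merging equivalent states the machine shrinks.
        x   y  
>  S0   S1  S2 
   S1   S1  S1 
   S2   S3  S1 
   S3   S4  S1 
   S4   S5  S1 
 * S5   S5  S6 
 * S6   S5  S1 
(> = start, * = accepting)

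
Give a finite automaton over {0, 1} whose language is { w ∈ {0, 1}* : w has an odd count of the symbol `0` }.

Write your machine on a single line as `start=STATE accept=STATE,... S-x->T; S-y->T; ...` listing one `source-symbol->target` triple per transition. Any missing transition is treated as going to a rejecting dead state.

Keep the running count of `0`s modulo 2: each `0` advances along the cycle s0 → s1 → s0 while other symbols loop. Accept at s1.
A 2-state machine:
        0   1  
>  s0   s1  s0 
 * s1   s0  s1 
(> = start, * = accepting)

start=s0; accept=s1; s0-0->s1; s0-1->s0; s1-0->s0; s1-1->s1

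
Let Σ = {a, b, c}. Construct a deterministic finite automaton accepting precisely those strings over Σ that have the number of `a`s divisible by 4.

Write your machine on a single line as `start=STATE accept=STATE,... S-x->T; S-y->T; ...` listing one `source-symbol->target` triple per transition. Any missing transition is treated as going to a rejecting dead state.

The only thing that matters is how many `a`s have appeared, reduced mod 4. Use one state per residue: q0 for 0, …, q3 for 3. Reading `a` moves to the next residue; anything else stays put. q0 is accepting.
        a   b   c  
>* q0   q1  q0  q0 
   q1   q2  q1  q1 
   q2   q3  q2  q2 
   q3   q0  q3  q3 
(> = start, * = accepting)

start=q0; accept=q0; q0-a->q1; q0-b->q0; q0-c->q0; q1-a->q2; q1-b->q1; q1-c->q1; q2-a->q3; q2-b->q2; q2-c->q2; q3-a->q0; q3-b->q3; q3-c->q3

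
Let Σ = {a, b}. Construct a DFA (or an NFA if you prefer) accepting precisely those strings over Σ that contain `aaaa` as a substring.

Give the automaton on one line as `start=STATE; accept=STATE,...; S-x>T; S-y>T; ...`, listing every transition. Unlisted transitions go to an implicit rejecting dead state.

Track how much of `aaaa` has been matched so far: state q0 is no progress, q4 is the absorbing accept state reached once `aaaa` has occurred. Intermediate states record partial matches; on a mismatch, fall back to the longest reusable overlap.
5 states suffice.
        a   b  
>  q0   q1  q0 
   q1   q2  q0 
   q2   q3  q0 
   q3   q4  q0 
 * q4   q4  q4 
(> = start, * = accepting)

start=q0; accept=q4; q0-a>q1; q0-b>q0; q1-a>q2; q1-b>q0; q2-a>q3; q2-b>q0; q3-a>q4; q3-b>q0; q4-a>q4; q4-b>q4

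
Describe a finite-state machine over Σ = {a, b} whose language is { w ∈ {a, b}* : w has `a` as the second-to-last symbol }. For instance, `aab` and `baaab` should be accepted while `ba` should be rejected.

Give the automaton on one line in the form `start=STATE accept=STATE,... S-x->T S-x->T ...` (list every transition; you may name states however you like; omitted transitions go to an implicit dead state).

Because acceptance depends on a position counted from the end, the machine has to buffer the most recent 2 symbols. Make each state the string of the last up-to-2 symbols read; on input `x` shift the window left and append `x`. Accept when the buffered window has length 2 and begins with `a`.
With 7 states:
        a   b  
>  S0   S1  S2 
   S1   S3  S4 
   S2   S5  S6 
 * S3   S3  S4 
 * S4   S5  S6 
   S5   S3  S4 
   S6   S5  S6 
(> = start, * = accepting)

start=S0 accept=S3,S4 S0-a->S1 S0-b->S2 S1-a->S3 S1-b->S4 S2-a->S5 S2-b->S6 S3-a->S3 S3-b->S4 S4-a->S5 S4-b->S6 S5-a->S3 S5-b->S4 S6-a->S5 S6-b->S6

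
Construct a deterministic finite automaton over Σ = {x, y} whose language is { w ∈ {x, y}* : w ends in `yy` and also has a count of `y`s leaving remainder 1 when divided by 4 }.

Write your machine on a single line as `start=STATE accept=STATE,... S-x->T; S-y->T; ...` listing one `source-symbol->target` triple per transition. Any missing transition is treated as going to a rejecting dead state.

Run two small machines in parallel and take their product. The first has 3 states tracking how much of the suffix `yy` has currently been matched; the second has 4 states tracking the count of `y`s modulo 4. A product state is a pair (one from each), accepting exactly when both do. After merging equivalent states the machine shrinks.
        x   y  
>  s0   s0  s1 
   s1   s1  s2 
   s2   s2  s3 
   s3   s3  s4 
   s4   s0  s5 
 * s5   s1  s2 
(> = start, * = accepting)

start=s0; accept=s5; s0-x->s0; s0-y->s1; s1-x->s1; s1-y->s2; s2-x->s2; s2-y->s3; s3-x->s3; s3-y->s4; s4-x->s0; s4-y->s5; s5-x->s1; s5-y->s2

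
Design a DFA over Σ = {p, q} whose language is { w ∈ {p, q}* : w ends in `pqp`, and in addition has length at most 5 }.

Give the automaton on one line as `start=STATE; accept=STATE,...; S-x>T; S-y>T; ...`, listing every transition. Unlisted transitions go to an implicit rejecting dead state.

Run two small machines in parallel and take their product. One (4 states) tracks how much of the suffix `pqp` has currently been matched; the other (7 states) tracks the input length, saturating at 6. Each combined state is a pair, one component from each; accept when both components accept. After merging equivalent states the machine shrinks.
An 11-state machine:
          p    q  
>  s0     s1   s2 
   s1     s3   s4 
   s2     s3   s5 
   s3     s6   s7 
   s4     s8   s9 
   s5     s6   s9 
   s6     s9   s7 
   s7    s10   s9 
 * s8     s9   s7 
   s9     s9   s9 
 * s10    s9   s9 
(> = start, * = accepting)

start=s0; accept=s8,s10; s0-p>s1; s0-q>s2; s1-p>s3; s1-q>s4; s2-p>s3; s2-q>s5; s3-p>s6; s3-q>s7; s4-p>s8; s4-q>s9; s5-p>s6; s5-q>s9; s6-p>s9; s6-q>s7; s7-p>s10; s7-q>s9; s8-p>s9; s8-q>s7; s9-p>s9; s9-q>s9; s10-p>s9; s10-q>s9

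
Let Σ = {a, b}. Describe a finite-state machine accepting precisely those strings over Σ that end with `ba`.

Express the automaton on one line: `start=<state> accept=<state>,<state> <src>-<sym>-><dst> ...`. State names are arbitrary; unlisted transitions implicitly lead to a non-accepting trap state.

Let each state record the length of the longest suffix of the input read so far that is also a prefix of `ba`. s1 means the last symbol is `b`; s2 means the last 2 symbols are `ba`. Accept only at s2, where the string currently ends in `ba`.
3 states suffice.
        a   b  
>  s0   s0  s1 
   s1   s2  s1 
 * s2   s0  s1 
(> = start, * = accepting)

start=s0 accept=s2 s0-a->s0 s0-b->s1 s1-a->s2 s1-b->s1 s2-a->s0 s2-b->s1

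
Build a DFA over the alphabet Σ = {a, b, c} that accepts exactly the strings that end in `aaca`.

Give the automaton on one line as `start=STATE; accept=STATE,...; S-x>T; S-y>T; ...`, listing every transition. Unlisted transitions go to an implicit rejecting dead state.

start=q0; accept=q4; q0-a>q1; q0-b>q0; q0-c>q0; q1-a>q2; q1-b>q0; q1-c>q0; q2-a>q2; q2-b>q0; q2-c>q3; q3-a>q4; q3-b>q0; q3-c>q0; q4-a>q2; q4-b>q0; q4-c>q0

Remember how much of `aaca` the current input suffix matches. State q0 means no match yet; q1 means the last symbol is `a`; q2 means the last 2 symbols are `aa`; q3 means the last 3 symbols are `aac`; q4 means the last 4 symbols are `aaca`. Only q4 accepts. On a mismatch, fall back to the longest proper suffix that is still a prefix of `aaca`.
A 5-state machine:
        a   b   c  
>  q0   q1  q0  q0 
   q1   q2  q0  q0 
   q2   q2  q0  q3 
   q3   q4  q0  q0 
 * q4   q2  q0  q0 
(> = start, * = accepting)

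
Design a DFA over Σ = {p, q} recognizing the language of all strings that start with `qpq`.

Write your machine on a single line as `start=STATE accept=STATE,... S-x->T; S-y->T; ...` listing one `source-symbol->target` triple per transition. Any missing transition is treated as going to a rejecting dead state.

Walk along `qpq` while the input agrees: from S0 take `q` to S1, and so on. Any deviation drops to the rejecting sink S4. Once S3 is reached the prefix is confirmed and every continuation is accepted.
5 states suffice.
        p   q  
>  S0   S4  S1 
   S1   S2  S4 
   S2   S4  S3 
 * S3   S3  S3 
   S4   S4  S4 
(> = start, * = accepting)

start=S0; accept=S3; S0-p->S4; S0-q->S1; S1-p->S2; S1-q->S4; S2-p->S4; S2-q->S3; S3-p->S3; S3-q->S3; S4-p->S4; S4-q->S4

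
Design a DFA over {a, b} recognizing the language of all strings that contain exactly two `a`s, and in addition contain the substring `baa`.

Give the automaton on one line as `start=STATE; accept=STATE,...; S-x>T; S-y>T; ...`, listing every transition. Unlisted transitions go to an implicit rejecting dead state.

Build one automaton per condition and run them in lockstep. One (4 states) tracks the count of `a`s, saturating at 3; the other (4 states) tracks whether and how much of `baa` has been seen. Each combined state is a pair, one component from each; accept when both components accept. Minimizing collapses redundant product states.
5 states suffice.
        a   b  
>  q0   q1  q2 
   q1   q1  q1 
   q2   q3  q2 
   q3   q4  q1 
 * q4   q1  q4 
(> = start, * = accepting)

start=q0; accept=q4; q0-a>q1; q0-b>q2; q1-a>q1; q1-b>q1; q2-a>q3; q2-b>q2; q3-a>q4; q3-b>q1; q4-a>q1; q4-b>q4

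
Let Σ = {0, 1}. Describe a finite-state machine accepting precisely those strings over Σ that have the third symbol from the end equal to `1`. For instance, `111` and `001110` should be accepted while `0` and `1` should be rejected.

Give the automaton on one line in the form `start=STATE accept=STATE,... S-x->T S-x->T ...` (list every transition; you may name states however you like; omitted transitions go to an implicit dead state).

start=s0 accept=s11,s12,s13,s14 s0-0->s1 s0-1->s2 s1-0->s3 s1-1->s4 s2-0->s5 s2-1->s6 s3-0->s7 s3-1->s8 s4-0->s9 s4-1->s10 s5-0->s11 s5-1->s12 s6-0->s13 s6-1->s14 s7-0->s7 s7-1->s8 s8-0->s9 s8-1->s10 s9-0->s11 s9-1->s12 s10-0->s13 s10-1->s14 s11-0->s7 s11-1->s8 s12-0->s9 s12-1->s10 s13-0->s11 s13-1->s12 s14-0->s13 s14-1->s14

Because acceptance depends on a position counted from the end, the machine has to buffer the most recent 3 symbols. Make each state the string of the last up-to-3 symbols read; on input `x` shift the window left and append `x`. Accept when the buffered window has length 3 and begins with `1`.
A 15-state machine:
          0    1  
>  s0     s1   s2 
   s1     s3   s4 
   s2     s5   s6 
   s3     s7   s8 
   s4     s9  s10 
   s5    s11  s12 
   s6    s13  s14 
   s7     s7   s8 
   s8     s9  s10 
   s9    s11  s12 
   s10   s13  s14 
 * s11    s7   s8 
 * s12    s9  s10 
 * s13   s11  s12 
 * s14   s13  s14 
(> = start, * = accepting)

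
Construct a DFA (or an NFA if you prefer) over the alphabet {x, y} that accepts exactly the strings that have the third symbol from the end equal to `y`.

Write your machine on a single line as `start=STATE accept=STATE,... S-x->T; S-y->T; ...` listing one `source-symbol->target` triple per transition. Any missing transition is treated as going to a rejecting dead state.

A DFA must remember the last 3 symbols (since which symbol is third-to-last isn't known until the input ends). Use one state per possible window of the last ≤3 symbols; accept from those whose window starts with `y`.
With 15 states:
          x    y  
>  q0     q1   q2 
   q1     q3   q4 
   q2     q5   q6 
   q3     q7   q8 
   q4     q9  q10 
   q5    q11  q12 
   q6    q13  q14 
   q7     q7   q8 
   q8     q9  q10 
   q9    q11  q12 
   q10   q13  q14 
 * q11    q7   q8 
 * q12    q9  q10 
 * q13   q11  q12 
 * q14   q13  q14 
(> = start, * = accepting)

start=q0; accept=q11,q12,q13,q14; q0-x->q1; q0-y->q2; q1-x->q3; q1-y->q4; q2-x->q5; q2-y->q6; q3-x->q7; q3-y->q8; q4-x->q9; q4-y->q10; q5-x->q11; q5-y->q12; q6-x->q13; q6-y->q14; q7-x->q7; q7-y->q8; q8-x->q9; q8-y->q10; q9-x->q11; q9-y->q12; q10-x->q13; q10-y->q14; q11-x->q7; q11-y->q8; q12-x->q9; q12-y->q10; q13-x->q11; q13-y->q12; q14-x->q13; q14-y->q14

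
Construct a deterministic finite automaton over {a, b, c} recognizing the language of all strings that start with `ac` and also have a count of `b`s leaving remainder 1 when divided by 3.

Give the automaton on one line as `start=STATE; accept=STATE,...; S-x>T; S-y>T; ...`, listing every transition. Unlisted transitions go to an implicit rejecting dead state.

start=s0; accept=s6; s0-a>s1; s0-b>s2; s0-c>s3; s1-a>s3; s1-b>s2; s1-c>s4; s2-a>s2; s2-b>s5; s2-c>s2; s3-a>s3; s3-b>s2; s3-c>s3; s4-a>s4; s4-b>s6; s4-c>s4; s5-a>s5; s5-b>s3; s5-c>s5; s6-a>s6; s6-b>s7; s6-c>s6; s7-a>s7; s7-b>s4; s7-c>s7

Run two small machines in parallel and take their product. The first has 4 states tracking whether the input so far still matches the prefix `ac`; the second has 3 states tracking the count of `b`s modulo 3. A product state is a pair (one from each), accepting exactly when both do.
An 8-state machine:
        a   b   c  
>  s0   s1  s2  s3 
   s1   s3  s2  s4 
   s2   s2  s5  s2 
   s3   s3  s2  s3 
   s4   s4  s6  s4 
   s5   s5  s3  s5 
 * s6   s6  s7  s6 
   s7   s7  s4  s7 
(> = start, * = accepting)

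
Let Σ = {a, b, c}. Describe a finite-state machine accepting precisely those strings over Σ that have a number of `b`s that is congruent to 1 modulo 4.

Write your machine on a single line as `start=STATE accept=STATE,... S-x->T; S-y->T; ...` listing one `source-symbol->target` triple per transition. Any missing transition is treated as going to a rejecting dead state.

The only thing that matters is how many `b`s have appeared, reduced mod 4. Use one state per residue: q0 for 0, …, q3 for 3. Reading `b` moves to the next residue; anything else stays put. q1 is accepting.
4 states suffice.
        a   b   c  
>  q0   q0  q1  q0 
 * q1   q1  q2  q1 
   q2   q2  q3  q2 
   q3   q3  q0  q3 
(> = start, * = accepting)

start=q0; accept=q1; q0-a->q0; q0-b->q1; q0-c->q0; q1-a->q1; q1-b->q2; q1-c->q1; q2-a->q2; q2-b->q3; q2-c->q2; q3-a->q3; q3-b->q0; q3-c->q3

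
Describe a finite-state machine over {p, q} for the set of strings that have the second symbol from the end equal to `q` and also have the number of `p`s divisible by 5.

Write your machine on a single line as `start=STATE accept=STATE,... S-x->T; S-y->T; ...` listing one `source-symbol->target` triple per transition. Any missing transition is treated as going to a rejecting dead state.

start=s0; accept=s4,s8; s0-p->s1; s0-q->s2; s1-p->s3; s1-q->s1; s2-p->s1; s2-q->s4; s3-p->s5; s3-q->s3; s4-p->s1; s4-q->s4; s5-p->s6; s5-q->s5; s6-p->s0; s6-q->s7; s7-p->s8; s7-q->s7; s8-p->s1; s8-q->s2

Build one automaton per condition and run them in lockstep. One (7 states) tracks the last 2 symbols read; the other (5 states) tracks the count of `p`s modulo 5. Each combined state is a pair, one component from each; accept when both components accept. Equivalent product states are then merged.
        p   q  
>  s0   s1  s2 
   s1   s3  s1 
   s2   s1  s4 
   s3   s5  s3 
 * s4   s1  s4 
   s5   s6  s5 
   s6   s0  s7 
   s7   s8  s7 
 * s8   s1  s2 
(> = start, * = accepting)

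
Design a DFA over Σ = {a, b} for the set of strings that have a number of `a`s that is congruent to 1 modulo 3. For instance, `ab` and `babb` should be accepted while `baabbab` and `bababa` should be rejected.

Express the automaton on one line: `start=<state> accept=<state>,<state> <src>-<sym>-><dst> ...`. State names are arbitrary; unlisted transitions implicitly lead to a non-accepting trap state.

start=s0 accept=s1 s0-a->s1 s0-b->s0 s1-a->s2 s1-b->s1 s2-a->s0 s2-b->s2

The only thing that matters is how many `a`s have appeared, reduced mod 3. Use one state per residue: s0 for 0, …, s2 for 2. Reading `a` moves to the next residue; anything else stays put. s1 is accepting.
        a   b  
>  s0   s1  s0 
 * s1   s2  s1 
   s2   s0  s2 
(> = start, * = accepting)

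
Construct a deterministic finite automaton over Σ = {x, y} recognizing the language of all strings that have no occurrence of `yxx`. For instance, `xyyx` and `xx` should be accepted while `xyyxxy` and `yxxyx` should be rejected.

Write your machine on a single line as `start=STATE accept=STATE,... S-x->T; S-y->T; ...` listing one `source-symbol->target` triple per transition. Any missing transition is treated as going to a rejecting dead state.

Track partial matches of the forbidden pattern `yxx`. State q3 is a dead state reached once `yxx` has occurred; every other state accepts. q0 means no part of `yxx` is currently matched.
A 4-state machine:
        x   y  
>* q0   q0  q1 
 * q1   q2  q1 
 * q2   q3  q1 
   q3   q3  q3 
(> = start, * = accepting)

start=q0; accept=q0,q1,q2; q0-x->q0; q0-y->q1; q1-x->q2; q1-y->q1; q2-x->q3; q2-y->q1; q3-x->q3; q3-y->q3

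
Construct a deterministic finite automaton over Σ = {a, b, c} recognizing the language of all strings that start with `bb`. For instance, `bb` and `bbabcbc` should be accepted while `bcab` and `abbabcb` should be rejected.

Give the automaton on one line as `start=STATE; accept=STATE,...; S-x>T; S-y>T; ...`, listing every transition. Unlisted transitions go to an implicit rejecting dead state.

Check the first 2 symbols one by one: q0 through q1 record how many have matched `bb` so far; any wrong symbol goes to the dead state q3. After all 2 match we enter the accepting sink q2.
With 4 states:
        a   b   c  
>  q0   q3  q1  q3 
   q1   q3  q2  q3 
 * q2   q2  q2  q2 
   q3   q3  q3  q3 
(> = start, * = accepting)

start=q0; accept=q2; q0-a>q3; q0-b>q1; q0-c>q3; q1-a>q3; q1-b>q2; q1-c>q3; q2-a>q2; q2-b>q2; q2-c>q2; q3-a>q3; q3-b>q3; q3-c>q3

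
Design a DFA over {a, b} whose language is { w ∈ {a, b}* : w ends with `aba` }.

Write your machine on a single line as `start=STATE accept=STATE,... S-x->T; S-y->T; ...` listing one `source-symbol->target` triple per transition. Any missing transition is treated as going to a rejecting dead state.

start=s0; accept=s3; s0-a->s1; s0-b->s0; s1-a->s1; s1-b->s2; s2-a->s3; s2-b->s0; s3-a->s1; s3-b->s2

Remember how much of `aba` the current input suffix matches. State s0 means no match yet; s1 means the last symbol is `a`; s2 means the last 2 symbols are `ab`; s3 means the last 3 symbols are `aba`. Only s3 accepts. On a mismatch, fall back to the longest proper suffix that is still a prefix of `aba`.
4 states suffice.
        a   b  
>  s0   s1  s0 
   s1   s1  s2 
   s2   s3  s0 
 * s3   s1  s2 
(> = start, * = accepting)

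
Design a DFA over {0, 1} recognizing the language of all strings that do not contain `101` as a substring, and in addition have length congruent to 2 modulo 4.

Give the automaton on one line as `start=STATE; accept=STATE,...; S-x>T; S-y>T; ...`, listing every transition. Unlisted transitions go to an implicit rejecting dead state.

start=q0; accept=q3,q4,q5; q0-0>q1; q0-1>q2; q1-0>q3; q1-1>q4; q2-0>q5; q2-1>q4; q3-0>q6; q3-1>q7; q4-0>q8; q4-1>q7; q5-0>q6; q5-1>q9; q6-0>q0; q6-1>q10; q7-0>q11; q7-1>q10; q8-0>q0; q8-1>q9; q9-0>q9; q9-1>q9; q10-0>q12; q10-1>q2; q11-0>q1; q11-1>q9; q12-0>q3; q12-1>q9

Handle the two conditions separately and then intersect. The first has 4 states tracking partial matches of the forbidden pattern `101`; the second has 4 states tracking the input length modulo 4. A product state is a pair (one from each), accepting exactly when both do. After merging equivalent states the machine shrinks.
          0    1  
>  q0     q1   q2 
   q1     q3   q4 
   q2     q5   q4 
 * q3     q6   q7 
 * q4     q8   q7 
 * q5     q6   q9 
   q6     q0  q10 
   q7    q11  q10 
   q8     q0   q9 
   q9     q9   q9 
   q10   q12   q2 
   q11    q1   q9 
   q12    q3   q9 
(> = start, * = accepting)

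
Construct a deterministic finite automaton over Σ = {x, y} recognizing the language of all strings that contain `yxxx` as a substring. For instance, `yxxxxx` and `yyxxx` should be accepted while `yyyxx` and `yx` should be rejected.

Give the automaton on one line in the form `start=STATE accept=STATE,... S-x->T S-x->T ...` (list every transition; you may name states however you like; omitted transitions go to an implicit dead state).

start=A accept=E A-x->A A-y->B B-x->C B-y->B C-x->D C-y->B D-x->E D-y->B E-x->E E-y->E

Track how much of `yxxx` has been matched so far: state A is no progress, E is the absorbing accept state reached once `yxxx` has occurred. Intermediate states record partial matches; on a mismatch, fall back to the longest reusable overlap.
       x  y 
>  A   A  B 
   B   C  B 
   C   D  B 
   D   E  B 
 * E   E  E 
(> = start, * = accepting)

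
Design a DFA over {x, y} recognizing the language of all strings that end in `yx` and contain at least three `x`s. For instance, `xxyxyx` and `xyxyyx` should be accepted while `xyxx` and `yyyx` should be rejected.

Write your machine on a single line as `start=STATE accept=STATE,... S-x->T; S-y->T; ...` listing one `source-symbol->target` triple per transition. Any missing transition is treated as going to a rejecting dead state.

Run two small machines in parallel and take their product. One (3 states) tracks how much of the suffix `yx` has currently been matched; the other (5 states) tracks the count of `x`s, saturating at 4. Each combined state is a pair, one component from each; accept when both components accept. Equivalent product states are then merged.
A 5-state machine:
        x   y  
>  S0   S1  S0 
   S1   S2  S1 
   S2   S2  S3 
   S3   S4  S3 
 * S4   S2  S3 
(> = start, * = accepting)

start=S0; accept=S4; S0-x->S1; S0-y->S0; S1-x->S2; S1-y->S1; S2-x->S2; S2-y->S3; S3-x->S4; S3-y->S3; S4-x->S2; S4-y->S3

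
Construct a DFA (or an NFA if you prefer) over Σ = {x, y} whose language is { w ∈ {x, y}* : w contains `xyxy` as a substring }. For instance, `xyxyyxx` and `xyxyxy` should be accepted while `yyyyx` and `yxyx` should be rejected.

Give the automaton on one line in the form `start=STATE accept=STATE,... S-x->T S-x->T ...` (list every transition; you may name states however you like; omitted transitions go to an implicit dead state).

start=A accept=E A-x->B A-y->A B-x->B B-y->C C-x->D C-y->A D-x->B D-y->E E-x->E E-y->E

Track how much of `xyxy` has been matched so far: state A is no progress, E is the absorbing accept state reached once `xyxy` has occurred. Intermediate states record partial matches; on a mismatch, fall back to the longest reusable overlap.
5 states suffice.
       x  y 
>  A   B  A 
   B   B  C 
   C   D  A 
   D   B  E 
 * E   E  E 
(> = start, * = accepting)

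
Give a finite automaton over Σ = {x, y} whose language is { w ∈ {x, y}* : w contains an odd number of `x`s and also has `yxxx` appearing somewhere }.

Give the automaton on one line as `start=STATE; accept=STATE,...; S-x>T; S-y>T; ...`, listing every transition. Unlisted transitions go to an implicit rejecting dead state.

start=s0; accept=s8; s0-x>s1; s0-y>s2; s1-x>s0; s1-y>s3; s2-x>s4; s2-y>s2; s3-x>s5; s3-y>s3; s4-x>s6; s4-y>s3; s5-x>s7; s5-y>s2; s6-x>s8; s6-y>s2; s7-x>s9; s7-y>s3; s8-x>s9; s8-y>s8; s9-x>s8; s9-y>s9

Build one automaton per condition and run them in lockstep. The first has 2 states tracking the count of `x`s modulo 2; the second has 5 states tracking whether and how much of `yxxx` has been seen. A product state is a pair (one from each), accepting exactly when both do.
10 states suffice.
        x   y  
>  s0   s1  s2 
   s1   s0  s3 
   s2   s4  s2 
   s3   s5  s3 
   s4   s6  s3 
   s5   s7  s2 
   s6   s8  s2 
   s7   s9  s3 
 * s8   s9  s8 
   s9   s8  s9 
(> = start, * = accepting)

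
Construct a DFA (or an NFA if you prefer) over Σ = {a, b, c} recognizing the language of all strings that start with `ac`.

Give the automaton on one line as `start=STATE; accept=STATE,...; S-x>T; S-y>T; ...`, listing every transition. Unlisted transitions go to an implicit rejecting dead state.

Walk along `ac` while the input agrees: from s0 take `a` to s1, and so on. Any deviation drops to the rejecting sink s3. Once s2 is reached the prefix is confirmed and every continuation is accepted.
        a   b   c  
>  s0   s1  s3  s3 
   s1   s3  s3  s2 
 * s2   s2  s2  s2 
   s3   s3  s3  s3 
(> = start, * = accepting)

start=s0; accept=s2; s0-a>s1; s0-b>s3; s0-c>s3; s1-a>s3; s1-b>s3; s1-c>s2; s2-a>s2; s2-b>s2; s2-c>s2; s3-a>s3; s3-b>s3; s3-c>s3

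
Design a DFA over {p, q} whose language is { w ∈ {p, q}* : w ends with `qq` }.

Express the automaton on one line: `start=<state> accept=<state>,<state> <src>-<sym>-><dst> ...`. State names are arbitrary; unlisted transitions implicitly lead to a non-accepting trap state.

start=A accept=C A-p->A A-q->B B-p->A B-q->C C-p->A C-q->C

Remember how much of `qq` the current input suffix matches. State A means no match yet; B means the last symbol is `q`; C means the last 2 symbols are `qq`. Only C accepts. On a mismatch, fall back to the longest proper suffix that is still a prefix of `qq`.
With 3 states:
       p  q 
>  A   A  B 
   B   A  C 
 * C   A  C 
(> = start, * = accepting)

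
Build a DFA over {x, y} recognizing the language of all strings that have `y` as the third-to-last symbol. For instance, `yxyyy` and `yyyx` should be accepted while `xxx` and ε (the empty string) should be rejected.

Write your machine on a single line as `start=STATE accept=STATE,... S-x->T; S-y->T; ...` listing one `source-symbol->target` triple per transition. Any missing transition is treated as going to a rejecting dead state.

Because acceptance depends on a position counted from the end, the machine has to buffer the most recent 3 symbols. Make each state the string of the last up-to-3 symbols read; on input `x` shift the window left and append `x`. Accept when the buffered window has length 3 and begins with `y`.
       x  y 
>  A   B  C 
   B   D  E 
   C   F  G 
   D   H  I 
   E   J  K 
   F   L  M 
   G   N  O 
   H   H  I 
   I   J  K 
   J   L  M 
   K   N  O 
 * L   H  I 
 * M   J  K 
 * N   L  M 
 * O   N  O 
(> = start, * = accepting)

start=A; accept=L,M,N,O; A-x->B; A-y->C; B-x->D; B-y->E; C-x->F; C-y->G; D-x->H; D-y->I; E-x->J; E-y->K; F-x->L; F-y->M; G-x->N; G-y->O; H-x->H; H-y->I; I-x->J; I-y->K; J-x->L; J-y->M; K-x->N; K-y->O; L-x->H; L-y->I; M-x->J; M-y->K; N-x->L; N-y->M; O-x->N; O-y->O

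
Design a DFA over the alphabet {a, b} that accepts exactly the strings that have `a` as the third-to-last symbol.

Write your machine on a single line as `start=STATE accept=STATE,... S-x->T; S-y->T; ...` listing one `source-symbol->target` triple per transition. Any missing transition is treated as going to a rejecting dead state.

start=q0; accept=q7,q8,q9,q10; q0-a->q1; q0-b->q2; q1-a->q3; q1-b->q4; q2-a->q5; q2-b->q6; q3-a->q7; q3-b->q8; q4-a->q9; q4-b->q10; q5-a->q11; q5-b->q12; q6-a->q13; q6-b->q14; q7-a->q7; q7-b->q8; q8-a->q9; q8-b->q10; q9-a->q11; q9-b->q12; q10-a->q13; q10-b->q14; q11-a->q7; q11-b->q8; q12-a->q9; q12-b->q10; q13-a->q11; q13-b->q12; q14-a->q13; q14-b->q14

Because acceptance depends on a position counted from the end, the machine has to buffer the most recent 3 symbols. Make each state the string of the last up-to-3 symbols read; on input `x` shift the window left and append `x`. Accept when the buffered window has length 3 and begins with `a`.
A 15-state machine:
          a    b  
>  q0     q1   q2 
   q1     q3   q4 
   q2     q5   q6 
   q3     q7   q8 
   q4     q9  q10 
   q5    q11  q12 
   q6    q13  q14 
 * q7     q7   q8 
 * q8     q9  q10 
 * q9    q11  q12 
 * q10   q13  q14 
   q11    q7   q8 
   q12    q9  q10 
   q13   q11  q12 
   q14   q13  q14 
(> = start, * = accepting)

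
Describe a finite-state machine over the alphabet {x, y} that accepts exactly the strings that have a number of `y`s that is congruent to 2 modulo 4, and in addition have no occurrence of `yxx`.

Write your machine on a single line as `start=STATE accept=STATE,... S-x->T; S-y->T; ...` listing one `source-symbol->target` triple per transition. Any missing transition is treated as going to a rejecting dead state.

Handle the two conditions separately and then intersect. One (4 states) tracks the count of `y`s modulo 4; the other (4 states) tracks partial matches of the forbidden pattern `yxx`. Each combined state is a pair, one component from each; accept when both components accept.
          x    y  
>  s0     s0   s1 
   s1     s2   s3 
   s2     s4   s3 
 * s3     s5   s6 
   s4     s4   s7 
 * s5     s7   s6 
   s6     s8   s9 
   s7     s7  s10 
   s8    s10   s9 
   s9    s11   s1 
   s10   s10  s12 
   s11   s12   s1 
   s12   s12   s4 
(> = start, * = accepting)

start=s0; accept=s3,s5; s0-x->s0; s0-y->s1; s1-x->s2; s1-y->s3; s2-x->s4; s2-y->s3; s3-x->s5; s3-y->s6; s4-x->s4; s4-y->s7; s5-x->s7; s5-y->s6; s6-x->s8; s6-y->s9; s7-x->s7; s7-y->s10; s8-x->s10; s8-y->s9; s9-x->s11; s9-y->s1; s10-x->s10; s10-y->s12; s11-x->s12; s11-y->s1; s12-x->s12; s12-y->s4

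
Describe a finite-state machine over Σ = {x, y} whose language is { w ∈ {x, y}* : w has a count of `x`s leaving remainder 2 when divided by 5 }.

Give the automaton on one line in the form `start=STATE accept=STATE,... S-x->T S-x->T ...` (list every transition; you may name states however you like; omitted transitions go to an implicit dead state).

start=A accept=C A-x->B A-y->A B-x->C B-y->B C-x->D C-y->C D-x->E D-y->D E-x->A E-y->E

Keep the running count of `x`s modulo 5: each `x` advances along the cycle A → B → C → D → E → A while other symbols loop. Accept at C.
       x  y 
>  A   B  A 
   B   C  B 
 * C   D  C 
   D   E  D 
   E   A  E 
(> = start, * = accepting)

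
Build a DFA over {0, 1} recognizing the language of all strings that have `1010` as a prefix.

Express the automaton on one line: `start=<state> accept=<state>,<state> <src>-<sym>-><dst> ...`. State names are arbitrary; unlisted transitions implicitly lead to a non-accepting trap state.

start=A accept=E A-0->F A-1->B B-0->C B-1->F C-0->F C-1->D D-0->E D-1->F E-0->E E-1->E F-0->F F-1->F

Walk along `1010` while the input agrees: from A take `1` to B, and so on. Any deviation drops to the rejecting sink F. Once E is reached the prefix is confirmed and every continuation is accepted.
A 6-state machine:
       0  1 
>  A   F  B 
   B   C  F 
   C   F  D 
   D   E  F 
 * E   E  E 
   F   F  F 
(> = start, * = accepting)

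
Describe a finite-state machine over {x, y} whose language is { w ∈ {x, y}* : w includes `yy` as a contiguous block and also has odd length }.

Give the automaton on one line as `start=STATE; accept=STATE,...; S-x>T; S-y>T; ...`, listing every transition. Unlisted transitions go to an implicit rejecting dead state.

Run two small machines in parallel and take their product. The first has 3 states tracking whether and how much of `yy` has been seen; the second has 2 states tracking the input length modulo 2. A product state is a pair (one from each), accepting exactly when both do.
       x  y 
>  A   B  C 
   B   A  D 
   C   A  E 
   D   B  F 
   E   F  F 
 * F   E  E 
(> = start, * = accepting)

start=A; accept=F; A-x>B; A-y>C; B-x>A; B-y>D; C-x>A; C-y>E; D-x>B; D-y>F; E-x>F; E-y>F; F-x>E; F-y>E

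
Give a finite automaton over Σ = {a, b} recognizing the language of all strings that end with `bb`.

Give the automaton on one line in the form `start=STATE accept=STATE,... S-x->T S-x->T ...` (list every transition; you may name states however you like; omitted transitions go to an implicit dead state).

Remember how much of `bb` the current input suffix matches. State s0 means no match yet; s1 means the last symbol is `b`; s2 means the last 2 symbols are `bb`. Only s2 accepts. On a mismatch, fall back to the longest proper suffix that is still a prefix of `bb`.
A 3-state machine:
        a   b  
>  s0   s0  s1 
   s1   s0  s2 
 * s2   s0  s2 
(> = start, * = accepting)

start=s0 accept=s2 s0-a->s0 s0-b->s1 s1-a->s0 s1-b->s2 s2-a->s0 s2-b->s2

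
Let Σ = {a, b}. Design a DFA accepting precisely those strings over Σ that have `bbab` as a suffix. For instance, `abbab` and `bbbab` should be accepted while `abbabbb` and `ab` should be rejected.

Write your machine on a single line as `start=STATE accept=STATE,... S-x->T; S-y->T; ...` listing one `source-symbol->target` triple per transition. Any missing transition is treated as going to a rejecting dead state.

Let each state record the length of the longest suffix of the input read so far that is also a prefix of `bbab`. q1 means the last symbol is `b`; q2 means the last 2 symbols are `bb`; q3 means the last 3 symbols are `bba`; q4 means the last 4 symbols are `bbab`. Accept only at q4, where the string currently ends in `bbab`.
A 5-state machine:
        a   b  
>  q0   q0  q1 
   q1   q0  q2 
   q2   q3  q2 
   q3   q0  q4 
 * q4   q0  q2 
(> = start, * = accepting)

start=q0; accept=q4; q0-a->q0; q0-b->q1; q1-a->q0; q1-b->q2; q2-a->q3; q2-b->q2; q3-a->q0; q3-b->q4; q4-a->q0; q4-b->q2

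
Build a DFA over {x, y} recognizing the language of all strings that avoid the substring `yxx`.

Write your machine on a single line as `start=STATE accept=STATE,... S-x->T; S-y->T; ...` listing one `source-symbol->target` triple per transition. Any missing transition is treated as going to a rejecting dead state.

Track partial matches of the forbidden pattern `yxx`. State q3 is a dead state reached once `yxx` has occurred; every other state accepts. q0 means no part of `yxx` is currently matched.
With 4 states:
        x   y  
>* q0   q0  q1 
 * q1   q2  q1 
 * q2   q3  q1 
   q3   q3  q3 
(> = start, * = accepting)

start=q0; accept=q0,q1,q2; q0-x->q0; q0-y->q1; q1-x->q2; q1-y->q1; q2-x->q3; q2-y->q1; q3-x->q3; q3-y->q3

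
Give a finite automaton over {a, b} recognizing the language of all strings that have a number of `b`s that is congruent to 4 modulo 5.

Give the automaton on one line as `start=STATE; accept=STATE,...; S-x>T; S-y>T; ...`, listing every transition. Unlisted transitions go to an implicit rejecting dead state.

start=q0; accept=q4; q0-a>q0; q0-b>q1; q1-a>q1; q1-b>q2; q2-a>q2; q2-b>q3; q3-a>q3; q3-b>q4; q4-a>q4; q4-b>q0

The only thing that matters is how many `b`s have appeared, reduced mod 5. Use one state per residue: q0 for 0, …, q4 for 4. Reading `b` moves to the next residue; anything else stays put. q4 is accepting.
With 5 states:
        a   b  
>  q0   q0  q1 
   q1   q1  q2 
   q2   q2  q3 
   q3   q3  q4 
 * q4   q4  q0 
(> = start, * = accepting)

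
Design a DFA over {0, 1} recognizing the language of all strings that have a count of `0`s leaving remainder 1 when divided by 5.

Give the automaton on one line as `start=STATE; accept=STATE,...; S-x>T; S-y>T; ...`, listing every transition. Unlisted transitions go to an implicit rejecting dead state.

The only thing that matters is how many `0`s have appeared, reduced mod 5. Use one state per residue: S0 for 0, …, S4 for 4. Reading `0` moves to the next residue; anything else stays put. S1 is accepting.
5 states suffice.
        0   1  
>  S0   S1  S0 
 * S1   S2  S1 
   S2   S3  S2 
   S3   S4  S3 
   S4   S0  S4 
(> = start, * = accepting)

start=S0; accept=S1; S0-0>S1; S0-1>S0; S1-0>S2; S1-1>S1; S2-0>S3; S2-1>S2; S3-0>S4; S3-1>S3; S4-0>S0; S4-1>S4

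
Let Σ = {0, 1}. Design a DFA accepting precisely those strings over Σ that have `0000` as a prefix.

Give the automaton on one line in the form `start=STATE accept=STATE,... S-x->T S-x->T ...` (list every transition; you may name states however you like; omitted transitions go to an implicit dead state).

Walk along `0000` while the input agrees: from S0 take `0` to S1, and so on. Any deviation drops to the rejecting sink S5. Once S4 is reached the prefix is confirmed and every continuation is accepted.
        0   1  
>  S0   S1  S5 
   S1   S2  S5 
   S2   S3  S5 
   S3   S4  S5 
 * S4   S4  S4 
   S5   S5  S5 
(> = start, * = accepting)

start=S0 accept=S4 S0-0->S1 S0-1->S5 S1-0->S2 S1-1->S5 S2-0->S3 S2-1->S5 S3-0->S4 S3-1->S5 S4-0->S4 S4-1->S4 S5-0->S5 S5-1->S5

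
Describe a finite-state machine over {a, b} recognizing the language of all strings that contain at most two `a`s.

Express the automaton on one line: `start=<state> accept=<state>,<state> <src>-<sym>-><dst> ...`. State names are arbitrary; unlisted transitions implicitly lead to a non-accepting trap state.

Count `a`s, saturating at 3: states q0 through q2 mean 0 through 2 `a`s seen; q3 means more than 2. Each `a` increments (capped at q3); other symbols loop. Accept from {q0, q1, q2}.
With 4 states:
        a   b  
>* q0   q1  q0 
 * q1   q2  q1 
 * q2   q3  q2 
   q3   q3  q3 
(> = start, * = accepting)

start=q0 accept=q0,q1,q2 q0-a->q1 q0-b->q0 q1-a->q2 q1-b->q1 q2-a->q3 q2-b->q2 q3-a->q3 q3-b->q3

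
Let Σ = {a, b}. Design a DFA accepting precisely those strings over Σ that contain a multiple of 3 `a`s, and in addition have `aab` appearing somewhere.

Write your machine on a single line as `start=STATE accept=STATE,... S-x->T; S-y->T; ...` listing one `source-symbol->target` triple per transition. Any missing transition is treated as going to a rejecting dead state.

start=S0; accept=S8; S0-a->S1; S0-b->S0; S1-a->S2; S1-b->S3; S2-a->S4; S2-b->S5; S3-a->S6; S3-b->S3; S4-a->S7; S4-b->S8; S5-a->S8; S5-b->S5; S6-a->S4; S6-b->S9; S7-a->S2; S7-b->S10; S8-a->S10; S8-b->S8; S9-a->S11; S9-b->S9; S10-a->S5; S10-b->S10; S11-a->S7; S11-b->S0

Run two small machines in parallel and take their product. The first has 3 states tracking the count of `a`s modulo 3; the second has 4 states tracking whether and how much of `aab` has been seen. A product state is a pair (one from each), accepting exactly when both do.
12 states suffice.
          a    b  
>  S0     S1   S0 
   S1     S2   S3 
   S2     S4   S5 
   S3     S6   S3 
   S4     S7   S8 
   S5     S8   S5 
   S6     S4   S9 
   S7     S2  S10 
 * S8    S10   S8 
   S9    S11   S9 
   S10    S5  S10 
   S11    S7   S0 
(> = start, * = accepting)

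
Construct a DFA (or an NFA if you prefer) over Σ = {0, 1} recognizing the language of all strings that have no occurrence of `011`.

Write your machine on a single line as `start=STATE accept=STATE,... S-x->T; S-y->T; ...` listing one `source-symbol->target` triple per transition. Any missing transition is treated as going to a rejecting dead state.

This is the complement of 'contains `011`'. Use the same substring-matching states — s0 through s3 holding how much of `011` has just been matched — but flip the accepting set: everything except the trap s3 accepts.
4 states suffice.
        0   1  
>* s0   s1  s0 
 * s1   s1  s2 
 * s2   s1  s3 
   s3   s3  s3 
(> = start, * = accepting)

start=s0; accept=s0,s1,s2; s0-0->s1; s0-1->s0; s1-0->s1; s1-1->s2; s2-0->s1; s2-1->s3; s3-0->s3; s3-1->s3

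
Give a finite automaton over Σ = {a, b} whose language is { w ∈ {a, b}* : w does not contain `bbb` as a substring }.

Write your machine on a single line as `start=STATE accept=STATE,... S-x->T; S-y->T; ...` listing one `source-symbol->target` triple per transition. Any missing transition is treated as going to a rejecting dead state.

Track partial matches of the forbidden pattern `bbb`. State s3 is a dead state reached once `bbb` has occurred; every other state accepts. s0 means no part of `bbb` is currently matched.
        a   b  
>* s0   s0  s1 
 * s1   s0  s2 
 * s2   s0  s3 
   s3   s3  s3 
(> = start, * = accepting)

start=s0; accept=s0,s1,s2; s0-a->s0; s0-b->s1; s1-a->s0; s1-b->s2; s2-a->s0; s2-b->s3; s3-a->s3; s3-b->s3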